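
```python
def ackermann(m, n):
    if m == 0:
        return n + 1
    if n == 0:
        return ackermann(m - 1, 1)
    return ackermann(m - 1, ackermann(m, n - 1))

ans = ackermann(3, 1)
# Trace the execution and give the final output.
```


ackermann(3, 1)
= ackermann(2, ackermann(3, 0))
First compute ackermann(3, 0) = 5
= ackermann(2, 5)
= 13


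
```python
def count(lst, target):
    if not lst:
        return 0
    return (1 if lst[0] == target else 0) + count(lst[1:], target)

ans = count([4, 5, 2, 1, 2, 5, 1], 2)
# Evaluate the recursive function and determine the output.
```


count([4, 5, 2, 1, 2, 5, 1], 2)
lst[0]=4 != 2: 0 + count([5, 2, 1, 2, 5, 1], 2)
lst[0]=5 != 2: 0 + count([2, 1, 2, 5, 1], 2)
lst[0]=2 == 2: 1 + count([1, 2, 5, 1], 2)
lst[0]=1 != 2: 0 + count([2, 5, 1], 2)
lst[0]=2 == 2: 1 + count([5, 1], 2)
lst[0]=5 != 2: 0 + count([1], 2)
lst[0]=1 != 2: 0 + count([], 2)
= 2


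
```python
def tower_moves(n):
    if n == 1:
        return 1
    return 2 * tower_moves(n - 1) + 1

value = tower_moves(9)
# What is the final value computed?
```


tower_moves(9)
= 2 * tower_moves(8) + 1
= 2 * (2 * tower_moves(7) + 1) + 1
= 2 * (2 * (2 * tower_moves(6) + 1) + 1) + 1
= 2 * (2 * (2 * (2 * tower_moves(5) + 1) + 1) + 1) + 1
= 2 * (2 * (2 * (2 * (2 * tower_moves(4) + 1) + 1) + 1) + 1) + 1
= 2 * (2 * (2 * (2 * (2 * (2 * tower_moves(3) + 1) + 1) + 1) + 1) + 1) + 1
= 2 * (2 * (2 * (2 * (2 * (2 * (2 * tower_moves(2) + 1) + 1) + 1) + 1) + 1) + 1) + 1
= 2 * (2 * (2 * (2 * (2 * (2 * (2 * (2 * tower_moves(1) + 1) + 1) + 1) + 1) + 1) + 1) + 1) + 1
Now compute bottom-up:
tower_moves(1) = 1
tower_moves(2) = 2 * 1 + 1 = 3
tower_moves(3) = 2 * 3 + 1 = 7
tower_moves(4) = 2 * 7 + 1 = 15
tower_moves(5) = 2 * 15 + 1 = 31
tower_moves(6) = 2 * 31 + 1 = 63
tower_moves(7) = 2 * 63 + 1 = 127
tower_moves(8) = 2 * 127 + 1 = 255
tower_moves(9) = 2 * 255 + 1 = 511
= 511


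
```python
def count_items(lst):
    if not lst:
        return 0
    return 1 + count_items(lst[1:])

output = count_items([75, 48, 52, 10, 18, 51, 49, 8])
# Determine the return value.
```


count_items([75, 48, 52, 10, 18, 51, 49, 8])
= 1 + count_items([48, 52, 10, 18, 51, 49, 8])
= 1 + 1 + count_items([52, 10, 18, 51, 49, 8])
= 1 + 1 + 1 + count_items([10, 18, 51, 49, 8])
= 1 + 1 + 1 + 1 + count_items([18, 51, 49, 8])
= 1 + 1 + 1 + 1 + 1 + count_items([51, 49, 8])
= 1 + 1 + 1 + 1 + 1 + 1 + count_items([49, 8])
= 1 + 1 + 1 + 1 + 1 + 1 + 1 + count_items([8])
= 1 + 1 + 1 + 1 + 1 + 1 + 1 + 1 + count_items([])
= 1 + 1 + 1 + 1 + 1 + 1 + 1 + 1 + 0
= 8


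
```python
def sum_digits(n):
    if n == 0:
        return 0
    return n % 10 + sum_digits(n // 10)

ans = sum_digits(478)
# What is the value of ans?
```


sum_digits(478)
= 8 + sum_digits(47)
= 8 + 7 + sum_digits(4)
= 8 + 7 + 4 + sum_digits(0)
= 8 + 7 + 4 + 0
= 19


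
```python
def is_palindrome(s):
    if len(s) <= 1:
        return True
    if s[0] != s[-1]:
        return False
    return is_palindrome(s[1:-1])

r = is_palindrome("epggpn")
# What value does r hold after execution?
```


is_palindrome("epggpn")
"epggpn": s[0]='e' != s[-1]='n' -> False
= False


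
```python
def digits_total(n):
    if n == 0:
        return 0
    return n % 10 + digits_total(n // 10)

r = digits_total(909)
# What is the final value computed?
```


digits_total(909)
= 9 + digits_total(90)
= 9 + 0 + digits_total(9)
= 9 + 0 + 9 + digits_total(0)
= 9 + 0 + 9 + 0
= 18


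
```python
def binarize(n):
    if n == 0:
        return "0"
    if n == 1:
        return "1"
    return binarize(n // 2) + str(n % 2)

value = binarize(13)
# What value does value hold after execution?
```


binarize(13)
= binarize(6) + "1"
= binarize(3) + "0" + "1"
= binarize(1) + "1" + "0" + "1"
= "1" + "1" + "0" + "1"
= "1101"


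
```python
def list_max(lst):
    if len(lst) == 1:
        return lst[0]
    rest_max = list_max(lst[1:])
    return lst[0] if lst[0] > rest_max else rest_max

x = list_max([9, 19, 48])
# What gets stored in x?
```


list_max([9, 19, 48])
= compare 9 with list_max([19, 48])
= compare 19 with list_max([48])
Base: list_max([48]) = 48
compare 19 with 48: max = 48
compare 9 with 48: max = 48
= 48


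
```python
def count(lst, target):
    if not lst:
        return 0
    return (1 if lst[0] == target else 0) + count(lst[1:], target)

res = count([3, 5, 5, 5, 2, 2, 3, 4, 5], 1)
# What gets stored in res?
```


count([3, 5, 5, 5, 2, 2, 3, 4, 5], 1)
lst[0]=3 != 1: 0 + count([5, 5, 5, 2, 2, 3, 4, 5], 1)
lst[0]=5 != 1: 0 + count([5, 5, 2, 2, 3, 4, 5], 1)
lst[0]=5 != 1: 0 + count([5, 2, 2, 3, 4, 5], 1)
lst[0]=5 != 1: 0 + count([2, 2, 3, 4, 5], 1)
lst[0]=2 != 1: 0 + count([2, 3, 4, 5], 1)
lst[0]=2 != 1: 0 + count([3, 4, 5], 1)
lst[0]=3 != 1: 0 + count([4, 5], 1)
lst[0]=4 != 1: 0 + count([5], 1)
lst[0]=5 != 1: 0 + count([], 1)
= 0


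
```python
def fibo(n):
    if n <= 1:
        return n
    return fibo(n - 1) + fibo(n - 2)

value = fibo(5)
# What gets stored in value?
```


fibo(5)
= fibo(4) + fibo(3)
= (fibo(3) + fibo(2)) + fibo(3)
Computing bottom-up: fibo(0)=0, fibo(1)=1, fibo(2)=1, fibo(3)=2, fibo(4)=3, fibo(5)=5
= 5


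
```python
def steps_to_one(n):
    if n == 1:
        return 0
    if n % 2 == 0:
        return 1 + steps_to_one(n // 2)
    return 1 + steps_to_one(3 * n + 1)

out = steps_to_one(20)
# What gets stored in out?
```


steps_to_one(20)
20 is even -> steps_to_one(10)
10 is even -> steps_to_one(5)
5 is odd -> 3*5+1 = 16 -> steps_to_one(16)
16 is even -> steps_to_one(8)
8 is even -> steps_to_one(4)
4 is even -> steps_to_one(2)
2 is even -> steps_to_one(1)
Reached 1 after 7 steps
= 7


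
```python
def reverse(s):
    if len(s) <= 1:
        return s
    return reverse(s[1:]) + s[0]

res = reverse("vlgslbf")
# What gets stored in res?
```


reverse("vlgslbf")
= reverse("lgslbf") + "v"
= reverse("gslbf") + "l" + "v"
= reverse("slbf") + "g" + "l" + "v"
= reverse("lbf") + "s" + "g" + "l" + "v"
= reverse("bf") + "l" + "s" + "g" + "l" + "v"
= reverse("f") + "b" + "l" + "s" + "g" + "l" + "v"
= "f" + "b" + "l" + "s" + "g" + "l" + "v"
= "fblsglv"


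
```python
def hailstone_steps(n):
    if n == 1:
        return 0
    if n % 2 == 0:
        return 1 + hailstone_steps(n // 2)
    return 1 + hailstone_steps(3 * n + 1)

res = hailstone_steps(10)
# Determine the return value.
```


hailstone_steps(10)
10 is even -> hailstone_steps(5)
5 is odd -> 3*5+1 = 16 -> hailstone_steps(16)
16 is even -> hailstone_steps(8)
8 is even -> hailstone_steps(4)
4 is even -> hailstone_steps(2)
2 is even -> hailstone_steps(1)
Reached 1 after 6 steps
= 6


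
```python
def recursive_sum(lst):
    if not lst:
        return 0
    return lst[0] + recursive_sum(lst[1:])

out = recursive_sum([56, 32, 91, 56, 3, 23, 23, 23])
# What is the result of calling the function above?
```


recursive_sum([56, 32, 91, 56, 3, 23, 23, 23])
= 56 + recursive_sum([32, 91, 56, 3, 23, 23, 23])
= 56 + 32 + recursive_sum([91, 56, 3, 23, 23, 23])
= 56 + 32 + 91 + recursive_sum([56, 3, 23, 23, 23])
= 56 + 32 + 91 + 56 + recursive_sum([3, 23, 23, 23])
= 56 + 32 + 91 + 56 + 3 + recursive_sum([23, 23, 23])
= 56 + 32 + 91 + 56 + 3 + 23 + recursive_sum([23, 23])
= 56 + 32 + 91 + 56 + 3 + 23 + 23 + recursive_sum([23])
= 56 + 32 + 91 + 56 + 3 + 23 + 23 + 23 + recursive_sum([])
= 56 + 32 + 91 + 56 + 3 + 23 + 23 + 23 + 0
= 307


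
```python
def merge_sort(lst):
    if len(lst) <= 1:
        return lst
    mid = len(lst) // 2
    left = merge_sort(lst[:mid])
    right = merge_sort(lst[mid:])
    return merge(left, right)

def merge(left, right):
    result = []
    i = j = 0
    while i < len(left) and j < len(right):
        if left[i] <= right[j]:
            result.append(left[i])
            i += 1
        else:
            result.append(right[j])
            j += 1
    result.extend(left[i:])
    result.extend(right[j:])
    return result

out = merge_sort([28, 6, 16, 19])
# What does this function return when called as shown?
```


merge_sort([28, 6, 16, 19])
Split into [28, 6] and [16, 19]
Left sorted: [6, 28]
Right sorted: [16, 19]
Merge [6, 28] and [16, 19]
= [6, 16, 19, 28]


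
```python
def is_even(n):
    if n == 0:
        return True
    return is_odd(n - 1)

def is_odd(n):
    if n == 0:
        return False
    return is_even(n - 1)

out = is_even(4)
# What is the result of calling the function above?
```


is_even(4)
= is_odd(3)
= is_even(2)
= is_odd(1)
= is_even(0)
n == 0: return True
= True


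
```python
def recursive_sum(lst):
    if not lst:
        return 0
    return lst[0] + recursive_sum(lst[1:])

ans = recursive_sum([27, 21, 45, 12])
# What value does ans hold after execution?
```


recursive_sum([27, 21, 45, 12])
= 27 + recursive_sum([21, 45, 12])
= 27 + 21 + recursive_sum([45, 12])
= 27 + 21 + 45 + recursive_sum([12])
= 27 + 21 + 45 + 12 + recursive_sum([])
= 27 + 21 + 45 + 12 + 0
= 105


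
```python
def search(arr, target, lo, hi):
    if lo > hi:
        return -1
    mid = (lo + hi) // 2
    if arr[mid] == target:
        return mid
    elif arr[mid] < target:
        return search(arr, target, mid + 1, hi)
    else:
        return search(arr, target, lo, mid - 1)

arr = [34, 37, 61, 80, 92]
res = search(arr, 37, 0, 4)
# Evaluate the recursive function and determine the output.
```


search(arr, 37, 0, 4)
lo=0, hi=4, mid=2, arr[mid]=61
61 > 37, search left half
lo=0, hi=1, mid=0, arr[mid]=34
34 < 37, search right half
lo=1, hi=1, mid=1, arr[mid]=37
arr[1] == 37, found at index 1
= 1


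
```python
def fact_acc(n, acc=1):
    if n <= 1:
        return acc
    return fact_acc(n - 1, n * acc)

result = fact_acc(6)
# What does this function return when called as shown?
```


fact_acc(6, 1)
= fact_acc(5, 6 * 1) = fact_acc(5, 6)
= fact_acc(4, 5 * 6) = fact_acc(4, 30)
= fact_acc(3, 4 * 30) = fact_acc(3, 120)
= fact_acc(2, 3 * 120) = fact_acc(2, 360)
= fact_acc(1, 2 * 360) = fact_acc(1, 720)
n <= 1, return acc = 720


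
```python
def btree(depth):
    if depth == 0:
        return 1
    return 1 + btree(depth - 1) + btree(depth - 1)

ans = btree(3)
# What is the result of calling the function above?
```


btree(3)
= 1 + btree(2) + btree(2)
= 1 + 2 * btree(2)
btree(k) = 2^(k+1) - 1
btree(0) = 1
btree(1) = 3
btree(2) = 7
btree(3) = 15
btree(3) = 2^4 - 1 = 15


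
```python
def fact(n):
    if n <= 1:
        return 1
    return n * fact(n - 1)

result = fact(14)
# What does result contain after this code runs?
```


fact(14)
= 14 * fact(13)
= 14 * 13 * fact(12)
= 14 * 13 * 12 * fact(11)
= 14 * 13 * 12 * 11 * fact(10)
= 14 * 13 * 12 * 11 * 10 * fact(9)
= 14 * 13 * 12 * 11 * 10 * 9 * fact(8)
= 14 * 13 * 12 * 11 * 10 * 9 * 8 * fact(7)
= 14 * 13 * 12 * 11 * 10 * 9 * 8 * 7 * fact(6)
= 14 * 13 * 12 * 11 * 10 * 9 * 8 * 7 * 6 * fact(5)
= 14 * 13 * 12 * 11 * 10 * 9 * 8 * 7 * 6 * 5 * fact(4)
= 14 * 13 * 12 * 11 * 10 * 9 * 8 * 7 * 6 * 5 * 4 * fact(3)
= 14 * 13 * 12 * 11 * 10 * 9 * 8 * 7 * 6 * 5 * 4 * 3 * fact(2)
= 14 * 13 * 12 * 11 * 10 * 9 * 8 * 7 * 6 * 5 * 4 * 3 * 2 * fact(1)
= 14 * 13 * 12 * 11 * 10 * 9 * 8 * 7 * 6 * 5 * 4 * 3 * 2 * 1
= 87178291200


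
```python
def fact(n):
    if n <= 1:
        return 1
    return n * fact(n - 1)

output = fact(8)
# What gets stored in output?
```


fact(8)
= 8 * fact(7)
= 8 * 7 * fact(6)
= 8 * 7 * 6 * fact(5)
= 8 * 7 * 6 * 5 * fact(4)
= 8 * 7 * 6 * 5 * 4 * fact(3)
= 8 * 7 * 6 * 5 * 4 * 3 * fact(2)
= 8 * 7 * 6 * 5 * 4 * 3 * 2 * fact(1)
= 8 * 7 * 6 * 5 * 4 * 3 * 2 * 1
= 40320


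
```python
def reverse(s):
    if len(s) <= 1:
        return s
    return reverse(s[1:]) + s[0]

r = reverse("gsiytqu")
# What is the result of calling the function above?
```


reverse("gsiytqu")
= reverse("siytqu") + "g"
= reverse("iytqu") + "s" + "g"
= reverse("ytqu") + "i" + "s" + "g"
= reverse("tqu") + "y" + "i" + "s" + "g"
= reverse("qu") + "t" + "y" + "i" + "s" + "g"
= reverse("u") + "q" + "t" + "y" + "i" + "s" + "g"
= "u" + "q" + "t" + "y" + "i" + "s" + "g"
= "uqtyisg"


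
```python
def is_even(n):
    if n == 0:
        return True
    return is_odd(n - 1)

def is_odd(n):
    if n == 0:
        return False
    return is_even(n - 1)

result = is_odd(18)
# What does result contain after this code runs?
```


is_odd(18)
= is_even(17)
= is_odd(16)
= is_even(15)
= is_odd(14)
= is_even(13)
= is_odd(12)
= is_even(11)
= is_odd(10)
= is_even(9)
= is_odd(8)
= is_even(7)
= is_odd(6)
= is_even(5)
= is_odd(4)
= is_even(3)
= is_odd(2)
= is_even(1)
= is_odd(0)
n == 0: return False
= False


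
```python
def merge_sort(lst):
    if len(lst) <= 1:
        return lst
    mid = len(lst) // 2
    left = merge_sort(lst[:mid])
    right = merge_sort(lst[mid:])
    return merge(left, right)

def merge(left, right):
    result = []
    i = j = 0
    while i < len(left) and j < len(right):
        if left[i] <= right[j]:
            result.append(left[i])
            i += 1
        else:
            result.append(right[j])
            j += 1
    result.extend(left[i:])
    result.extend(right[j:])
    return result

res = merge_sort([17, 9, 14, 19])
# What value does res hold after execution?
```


merge_sort([17, 9, 14, 19])
Split into [17, 9] and [14, 19]
Left sorted: [9, 17]
Right sorted: [14, 19]
Merge [9, 17] and [14, 19]
= [9, 14, 17, 19]


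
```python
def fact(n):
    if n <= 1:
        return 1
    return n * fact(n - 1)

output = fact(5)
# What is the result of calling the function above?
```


fact(5)
= 5 * fact(4)
= 5 * 4 * fact(3)
= 5 * 4 * 3 * fact(2)
= 5 * 4 * 3 * 2 * fact(1)
= 5 * 4 * 3 * 2 * 1
= 120


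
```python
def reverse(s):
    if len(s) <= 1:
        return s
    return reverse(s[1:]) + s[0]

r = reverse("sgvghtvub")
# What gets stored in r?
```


reverse("sgvghtvub")
= reverse("gvghtvub") + "s"
= reverse("vghtvub") + "g" + "s"
= reverse("ghtvub") + "v" + "g" + "s"
= reverse("htvub") + "g" + "v" + "g" + "s"
= reverse("tvub") + "h" + "g" + "v" + "g" + "s"
= reverse("vub") + "t" + "h" + "g" + "v" + "g" + "s"
= reverse("ub") + "v" + "t" + "h" + "g" + "v" + "g" + "s"
= reverse("b") + "u" + "v" + "t" + "h" + "g" + "v" + "g" + "s"
= "b" + "u" + "v" + "t" + "h" + "g" + "v" + "g" + "s"
= "buvthgvgs"


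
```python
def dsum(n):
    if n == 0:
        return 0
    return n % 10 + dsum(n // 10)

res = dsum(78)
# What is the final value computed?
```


dsum(78)
= 8 + dsum(7)
= 8 + 7 + dsum(0)
= 8 + 7 + 0
= 15


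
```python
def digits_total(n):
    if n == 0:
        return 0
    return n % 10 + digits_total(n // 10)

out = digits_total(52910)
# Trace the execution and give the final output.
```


digits_total(52910)
= 0 + digits_total(5291)
= 0 + 1 + digits_total(529)
= 0 + 1 + 9 + digits_total(52)
= 0 + 1 + 9 + 2 + digits_total(5)
= 0 + 1 + 9 + 2 + 5 + digits_total(0)
= 0 + 1 + 9 + 2 + 5 + 0
= 17


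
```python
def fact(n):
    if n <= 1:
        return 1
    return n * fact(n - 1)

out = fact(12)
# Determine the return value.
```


fact(12)
= 12 * fact(11)
= 12 * 11 * fact(10)
= 12 * 11 * 10 * fact(9)
= 12 * 11 * 10 * 9 * fact(8)
= 12 * 11 * 10 * 9 * 8 * fact(7)
= 12 * 11 * 10 * 9 * 8 * 7 * fact(6)
= 12 * 11 * 10 * 9 * 8 * 7 * 6 * fact(5)
= 12 * 11 * 10 * 9 * 8 * 7 * 6 * 5 * fact(4)
= 12 * 11 * 10 * 9 * 8 * 7 * 6 * 5 * 4 * fact(3)
= 12 * 11 * 10 * 9 * 8 * 7 * 6 * 5 * 4 * 3 * fact(2)
= 12 * 11 * 10 * 9 * 8 * 7 * 6 * 5 * 4 * 3 * 2 * fact(1)
= 12 * 11 * 10 * 9 * 8 * 7 * 6 * 5 * 4 * 3 * 2 * 1
= 479001600


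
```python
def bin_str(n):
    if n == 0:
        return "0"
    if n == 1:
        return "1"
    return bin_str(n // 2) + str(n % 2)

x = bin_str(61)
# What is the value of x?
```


bin_str(61)
= bin_str(30) + "1"
= bin_str(15) + "0" + "1"
= bin_str(7) + "1" + "0" + "1"
= bin_str(3) + "1" + "1" + "0" + "1"
= bin_str(1) + "1" + "1" + "1" + "0" + "1"
= "1" + "1" + "1" + "1" + "0" + "1"
= "111101"


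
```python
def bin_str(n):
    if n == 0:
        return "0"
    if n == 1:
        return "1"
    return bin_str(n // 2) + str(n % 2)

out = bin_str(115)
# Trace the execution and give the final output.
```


bin_str(115)
= bin_str(57) + "1"
= bin_str(28) + "1" + "1"
= bin_str(14) + "0" + "1" + "1"
= bin_str(7) + "0" + "0" + "1" + "1"
= bin_str(3) + "1" + "0" + "0" + "1" + "1"
= bin_str(1) + "1" + "1" + "0" + "0" + "1" + "1"
= "1" + "1" + "1" + "0" + "0" + "1" + "1"
= "1110011"


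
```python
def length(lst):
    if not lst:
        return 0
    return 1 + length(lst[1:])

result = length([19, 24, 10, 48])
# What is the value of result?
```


length([19, 24, 10, 48])
= 1 + length([24, 10, 48])
= 1 + 1 + length([10, 48])
= 1 + 1 + 1 + length([48])
= 1 + 1 + 1 + 1 + length([])
= 1 + 1 + 1 + 1 + 0
= 4


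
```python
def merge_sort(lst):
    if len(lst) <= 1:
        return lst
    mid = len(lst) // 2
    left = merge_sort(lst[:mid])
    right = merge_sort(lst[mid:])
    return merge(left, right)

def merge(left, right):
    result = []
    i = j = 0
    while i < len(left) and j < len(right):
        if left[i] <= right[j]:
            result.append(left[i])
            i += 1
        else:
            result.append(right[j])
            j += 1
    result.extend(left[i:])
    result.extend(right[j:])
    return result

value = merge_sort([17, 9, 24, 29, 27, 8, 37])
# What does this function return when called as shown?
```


merge_sort([17, 9, 24, 29, 27, 8, 37])
Split into [17, 9, 24] and [29, 27, 8, 37]
Left sorted: [9, 17, 24]
Right sorted: [8, 27, 29, 37]
Merge [9, 17, 24] and [8, 27, 29, 37]
= [8, 9, 17, 24, 27, 29, 37]


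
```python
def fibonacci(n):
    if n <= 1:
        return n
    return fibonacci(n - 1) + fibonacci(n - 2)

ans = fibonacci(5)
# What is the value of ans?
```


fibonacci(5)
= fibonacci(4) + fibonacci(3)
= (fibonacci(3) + fibonacci(2)) + fibonacci(3)
Computing bottom-up: fibonacci(0)=0, fibonacci(1)=1, fibonacci(2)=1, fibonacci(3)=2, fibonacci(4)=3, fibonacci(5)=5
= 5


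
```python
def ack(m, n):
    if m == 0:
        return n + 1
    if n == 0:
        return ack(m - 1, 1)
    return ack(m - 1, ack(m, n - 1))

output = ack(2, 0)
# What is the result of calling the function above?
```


ack(2, 0)
n == 0: return ack(1, 1)
= ack(1, 1) = 3
= 3


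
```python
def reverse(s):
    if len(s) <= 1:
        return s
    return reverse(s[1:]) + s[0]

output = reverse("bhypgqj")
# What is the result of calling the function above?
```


reverse("bhypgqj")
= reverse("hypgqj") + "b"
= reverse("ypgqj") + "h" + "b"
= reverse("pgqj") + "y" + "h" + "b"
= reverse("gqj") + "p" + "y" + "h" + "b"
= reverse("qj") + "g" + "p" + "y" + "h" + "b"
= reverse("j") + "q" + "g" + "p" + "y" + "h" + "b"
= "j" + "q" + "g" + "p" + "y" + "h" + "b"
= "jqgpyhb"


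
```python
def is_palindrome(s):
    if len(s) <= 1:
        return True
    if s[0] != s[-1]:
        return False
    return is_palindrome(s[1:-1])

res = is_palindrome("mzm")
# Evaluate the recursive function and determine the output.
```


is_palindrome("mzm")
"mzm": s[0]='m' == s[-1]='m' -> is_palindrome("z")
"z": len <= 1 -> True
= True


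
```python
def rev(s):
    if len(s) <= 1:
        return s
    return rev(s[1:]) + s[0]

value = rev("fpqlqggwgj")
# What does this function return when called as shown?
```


rev("fpqlqggwgj")
= rev("pqlqggwgj") + "f"
= rev("qlqggwgj") + "p" + "f"
= rev("lqggwgj") + "q" + "p" + "f"
= rev("qggwgj") + "l" + "q" + "p" + "f"
= rev("ggwgj") + "q" + "l" + "q" + "p" + "f"
= rev("gwgj") + "g" + "q" + "l" + "q" + "p" + "f"
= rev("wgj") + "g" + "g" + "q" + "l" + "q" + "p" + "f"
= rev("gj") + "w" + "g" + "g" + "q" + "l" + "q" + "p" + "f"
= rev("j") + "g" + "w" + "g" + "g" + "q" + "l" + "q" + "p" + "f"
= "j" + "g" + "w" + "g" + "g" + "q" + "l" + "q" + "p" + "f"
= "jgwggqlqpf"


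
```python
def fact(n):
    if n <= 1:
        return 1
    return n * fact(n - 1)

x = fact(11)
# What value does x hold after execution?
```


fact(11)
= 11 * fact(10)
= 11 * 10 * fact(9)
= 11 * 10 * 9 * fact(8)
= 11 * 10 * 9 * 8 * fact(7)
= 11 * 10 * 9 * 8 * 7 * fact(6)
= 11 * 10 * 9 * 8 * 7 * 6 * fact(5)
= 11 * 10 * 9 * 8 * 7 * 6 * 5 * fact(4)
= 11 * 10 * 9 * 8 * 7 * 6 * 5 * 4 * fact(3)
= 11 * 10 * 9 * 8 * 7 * 6 * 5 * 4 * 3 * fact(2)
= 11 * 10 * 9 * 8 * 7 * 6 * 5 * 4 * 3 * 2 * fact(1)
= 11 * 10 * 9 * 8 * 7 * 6 * 5 * 4 * 3 * 2 * 1
= 39916800


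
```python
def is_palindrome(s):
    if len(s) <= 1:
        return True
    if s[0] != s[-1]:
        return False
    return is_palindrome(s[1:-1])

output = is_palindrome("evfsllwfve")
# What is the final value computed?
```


is_palindrome("evfsllwfve")
"evfsllwfve": s[0]='e' == s[-1]='e' -> is_palindrome("vfsllwfv")
"vfsllwfv": s[0]='v' == s[-1]='v' -> is_palindrome("fsllwf")
"fsllwf": s[0]='f' == s[-1]='f' -> is_palindrome("sllw")
"sllw": s[0]='s' != s[-1]='w' -> False
= False


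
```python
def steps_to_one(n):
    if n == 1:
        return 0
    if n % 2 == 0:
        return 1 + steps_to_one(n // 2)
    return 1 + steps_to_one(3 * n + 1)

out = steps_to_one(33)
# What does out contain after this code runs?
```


steps_to_one(33)
33 is odd -> 3*33+1 = 100 -> steps_to_one(100)
100 is even -> steps_to_one(50)
50 is even -> steps_to_one(25)
25 is odd -> 3*25+1 = 76 -> steps_to_one(76)
76 is even -> steps_to_one(38)
38 is even -> steps_to_one(19)
19 is odd -> 3*19+1 = 58 -> steps_to_one(58)
58 is even -> steps_to_one(29)
29 is odd -> 3*29+1 = 88 -> steps_to_one(88)
88 is even -> steps_to_one(44)
44 is even -> steps_to_one(22)
22 is even -> steps_to_one(11)
11 is odd -> 3*11+1 = 34 -> steps_to_one(34)
34 is even -> steps_to_one(17)
17 is odd -> 3*17+1 = 52 -> steps_to_one(52)
52 is even -> steps_to_one(26)
26 is even -> steps_to_one(13)
13 is odd -> 3*13+1 = 40 -> steps_to_one(40)
40 is even -> steps_to_one(20)
20 is even -> steps_to_one(10)
10 is even -> steps_to_one(5)
5 is odd -> 3*5+1 = 16 -> steps_to_one(16)
16 is even -> steps_to_one(8)
8 is even -> steps_to_one(4)
4 is even -> steps_to_one(2)
2 is even -> steps_to_one(1)
Reached 1 after 26 steps
= 26


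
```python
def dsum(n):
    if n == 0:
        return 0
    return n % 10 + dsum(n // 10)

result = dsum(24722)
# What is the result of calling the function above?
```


dsum(24722)
= 2 + dsum(2472)
= 2 + 2 + dsum(247)
= 2 + 2 + 7 + dsum(24)
= 2 + 2 + 7 + 4 + dsum(2)
= 2 + 2 + 7 + 4 + 2 + dsum(0)
= 2 + 2 + 7 + 4 + 2 + 0
= 17


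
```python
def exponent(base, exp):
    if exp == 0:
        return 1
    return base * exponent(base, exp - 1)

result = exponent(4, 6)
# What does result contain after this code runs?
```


exponent(4, 6)
= 4 * exponent(4, 5)
= 4 * 4 * exponent(4, 4)
= 4 * 4 * 4 * exponent(4, 3)
= 4 * 4 * 4 * 4 * exponent(4, 2)
= 4 * 4 * 4 * 4 * 4 * exponent(4, 1)
= 4 * 4 * 4 * 4 * 4 * 4 * exponent(4, 0)
= 4 * 4 * 4 * 4 * 4 * 4 * 1
= 4096


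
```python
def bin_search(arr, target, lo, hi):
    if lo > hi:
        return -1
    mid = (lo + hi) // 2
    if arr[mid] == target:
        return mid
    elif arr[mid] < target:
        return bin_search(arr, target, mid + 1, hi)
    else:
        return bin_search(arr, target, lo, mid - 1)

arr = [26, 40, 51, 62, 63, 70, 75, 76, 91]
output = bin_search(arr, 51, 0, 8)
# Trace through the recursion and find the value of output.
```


bin_search(arr, 51, 0, 8)
lo=0, hi=8, mid=4, arr[mid]=63
63 > 51, search left half
lo=0, hi=3, mid=1, arr[mid]=40
40 < 51, search right half
lo=2, hi=3, mid=2, arr[mid]=51
arr[2] == 51, found at index 2
= 2


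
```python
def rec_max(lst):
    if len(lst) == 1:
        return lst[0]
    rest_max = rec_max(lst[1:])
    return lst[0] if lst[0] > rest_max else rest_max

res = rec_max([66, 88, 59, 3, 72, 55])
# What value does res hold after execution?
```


rec_max([66, 88, 59, 3, 72, 55])
= compare 66 with rec_max([88, 59, 3, 72, 55])
= compare 88 with rec_max([59, 3, 72, 55])
= compare 59 with rec_max([3, 72, 55])
= compare 3 with rec_max([72, 55])
= compare 72 with rec_max([55])
Base: rec_max([55]) = 55
compare 72 with 55: max = 72
compare 3 with 72: max = 72
compare 59 with 72: max = 72
compare 88 with 72: max = 88
compare 66 with 88: max = 88
= 88


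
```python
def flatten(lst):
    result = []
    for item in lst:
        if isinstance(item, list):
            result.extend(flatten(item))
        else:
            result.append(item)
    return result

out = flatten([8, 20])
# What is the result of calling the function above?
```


flatten([8, 20])
Processing each element:
  8 is not a list -> append 8
  20 is not a list -> append 20
= [8, 20]


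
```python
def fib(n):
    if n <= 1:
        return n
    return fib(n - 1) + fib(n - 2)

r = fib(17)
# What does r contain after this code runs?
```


fib(17)
= fib(16) + fib(15)
= (fib(15) + fib(14)) + fib(15)
Computing bottom-up: fib(0)=0, fib(1)=1, fib(2)=1, fib(3)=2, fib(4)=3, fib(5)=5, fib(6)=8, fib(7)=13, fib(8)=21, fib(9)=34, fib(10)=55, fib(11)=89, fib(12)=144, fib(13)=233, fib(14)=377, fib(15)=610, fib(16)=987, fib(17)=1597
= 1597


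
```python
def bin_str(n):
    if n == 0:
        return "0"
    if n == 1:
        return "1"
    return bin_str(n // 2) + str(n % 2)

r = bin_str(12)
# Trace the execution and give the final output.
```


bin_str(12)
= bin_str(6) + "0"
= bin_str(3) + "0" + "0"
= bin_str(1) + "1" + "0" + "0"
= "1" + "1" + "0" + "0"
= "1100"


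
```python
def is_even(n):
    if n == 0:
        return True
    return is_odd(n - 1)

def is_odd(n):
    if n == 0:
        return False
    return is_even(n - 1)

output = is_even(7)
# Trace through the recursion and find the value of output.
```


is_even(7)
= is_odd(6)
= is_even(5)
= is_odd(4)
= is_even(3)
= is_odd(2)
= is_even(1)
= is_odd(0)
n == 0: return False
= False


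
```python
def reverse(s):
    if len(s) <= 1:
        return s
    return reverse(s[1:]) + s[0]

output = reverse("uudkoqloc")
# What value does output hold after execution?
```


reverse("uudkoqloc")
= reverse("udkoqloc") + "u"
= reverse("dkoqloc") + "u" + "u"
= reverse("koqloc") + "d" + "u" + "u"
= reverse("oqloc") + "k" + "d" + "u" + "u"
= reverse("qloc") + "o" + "k" + "d" + "u" + "u"
= reverse("loc") + "q" + "o" + "k" + "d" + "u" + "u"
= reverse("oc") + "l" + "q" + "o" + "k" + "d" + "u" + "u"
= reverse("c") + "o" + "l" + "q" + "o" + "k" + "d" + "u" + "u"
= "c" + "o" + "l" + "q" + "o" + "k" + "d" + "u" + "u"
= "colqokduu"


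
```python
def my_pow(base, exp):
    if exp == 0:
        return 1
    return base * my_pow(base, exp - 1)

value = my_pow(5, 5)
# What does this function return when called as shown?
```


my_pow(5, 5)
= 5 * my_pow(5, 4)
= 5 * 5 * my_pow(5, 3)
= 5 * 5 * 5 * my_pow(5, 2)
= 5 * 5 * 5 * 5 * my_pow(5, 1)
= 5 * 5 * 5 * 5 * 5 * my_pow(5, 0)
= 5 * 5 * 5 * 5 * 5 * 1
= 3125


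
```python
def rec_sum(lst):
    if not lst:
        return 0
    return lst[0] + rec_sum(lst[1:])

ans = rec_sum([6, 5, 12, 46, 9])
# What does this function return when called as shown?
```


rec_sum([6, 5, 12, 46, 9])
= 6 + rec_sum([5, 12, 46, 9])
= 6 + 5 + rec_sum([12, 46, 9])
= 6 + 5 + 12 + rec_sum([46, 9])
= 6 + 5 + 12 + 46 + rec_sum([9])
= 6 + 5 + 12 + 46 + 9 + rec_sum([])
= 6 + 5 + 12 + 46 + 9 + 0
= 78


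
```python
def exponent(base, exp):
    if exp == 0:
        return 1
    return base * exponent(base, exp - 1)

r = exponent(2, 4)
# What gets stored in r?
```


exponent(2, 4)
= 2 * exponent(2, 3)
= 2 * 2 * exponent(2, 2)
= 2 * 2 * 2 * exponent(2, 1)
= 2 * 2 * 2 * 2 * exponent(2, 0)
= 2 * 2 * 2 * 2 * 1
= 16


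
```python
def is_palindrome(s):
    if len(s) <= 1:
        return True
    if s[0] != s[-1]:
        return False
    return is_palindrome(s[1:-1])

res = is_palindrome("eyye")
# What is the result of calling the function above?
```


is_palindrome("eyye")
"eyye": s[0]='e' == s[-1]='e' -> is_palindrome("yy")
"yy": s[0]='y' == s[-1]='y' -> is_palindrome("")
"": len <= 1 -> True
= True


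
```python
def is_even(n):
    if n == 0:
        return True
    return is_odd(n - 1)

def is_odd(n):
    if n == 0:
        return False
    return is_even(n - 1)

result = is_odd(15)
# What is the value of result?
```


is_odd(15)
= is_even(14)
= is_odd(13)
= is_even(12)
= is_odd(11)
= is_even(10)
= is_odd(9)
= is_even(8)
= is_odd(7)
= is_even(6)
= is_odd(5)
= is_even(4)
= is_odd(3)
= is_even(2)
= is_odd(1)
= is_even(0)
n == 0: return True
= True


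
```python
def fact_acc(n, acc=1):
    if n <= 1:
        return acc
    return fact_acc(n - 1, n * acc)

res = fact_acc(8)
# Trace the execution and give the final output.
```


fact_acc(8, 1)
= fact_acc(7, 8 * 1) = fact_acc(7, 8)
= fact_acc(6, 7 * 8) = fact_acc(6, 56)
= fact_acc(5, 6 * 56) = fact_acc(5, 336)
= fact_acc(4, 5 * 336) = fact_acc(4, 1680)
= fact_acc(3, 4 * 1680) = fact_acc(3, 6720)
= fact_acc(2, 3 * 6720) = fact_acc(2, 20160)
= fact_acc(1, 2 * 20160) = fact_acc(1, 40320)
n <= 1, return acc = 40320


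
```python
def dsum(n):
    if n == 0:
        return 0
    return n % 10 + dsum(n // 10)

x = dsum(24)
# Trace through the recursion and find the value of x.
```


dsum(24)
= 4 + dsum(2)
= 4 + 2 + dsum(0)
= 4 + 2 + 0
= 6


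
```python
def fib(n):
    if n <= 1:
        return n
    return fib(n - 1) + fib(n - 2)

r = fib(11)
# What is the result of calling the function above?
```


fib(11)
= fib(10) + fib(9)
= (fib(9) + fib(8)) + fib(9)
Computing bottom-up: fib(0)=0, fib(1)=1, fib(2)=1, fib(3)=2, fib(4)=3, fib(5)=5, fib(6)=8, fib(7)=13, fib(8)=21, fib(9)=34, fib(10)=55, fib(11)=89
= 89


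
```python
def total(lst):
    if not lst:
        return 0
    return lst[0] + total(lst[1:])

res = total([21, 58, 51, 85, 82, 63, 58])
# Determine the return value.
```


total([21, 58, 51, 85, 82, 63, 58])
= 21 + total([58, 51, 85, 82, 63, 58])
= 21 + 58 + total([51, 85, 82, 63, 58])
= 21 + 58 + 51 + total([85, 82, 63, 58])
= 21 + 58 + 51 + 85 + total([82, 63, 58])
= 21 + 58 + 51 + 85 + 82 + total([63, 58])
= 21 + 58 + 51 + 85 + 82 + 63 + total([58])
= 21 + 58 + 51 + 85 + 82 + 63 + 58 + total([])
= 21 + 58 + 51 + 85 + 82 + 63 + 58 + 0
= 418


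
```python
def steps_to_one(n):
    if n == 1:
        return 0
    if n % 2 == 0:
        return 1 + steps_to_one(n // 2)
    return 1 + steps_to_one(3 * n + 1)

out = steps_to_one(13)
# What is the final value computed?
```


steps_to_one(13)
13 is odd -> 3*13+1 = 40 -> steps_to_one(40)
40 is even -> steps_to_one(20)
20 is even -> steps_to_one(10)
10 is even -> steps_to_one(5)
5 is odd -> 3*5+1 = 16 -> steps_to_one(16)
16 is even -> steps_to_one(8)
8 is even -> steps_to_one(4)
4 is even -> steps_to_one(2)
2 is even -> steps_to_one(1)
Reached 1 after 9 steps
= 9


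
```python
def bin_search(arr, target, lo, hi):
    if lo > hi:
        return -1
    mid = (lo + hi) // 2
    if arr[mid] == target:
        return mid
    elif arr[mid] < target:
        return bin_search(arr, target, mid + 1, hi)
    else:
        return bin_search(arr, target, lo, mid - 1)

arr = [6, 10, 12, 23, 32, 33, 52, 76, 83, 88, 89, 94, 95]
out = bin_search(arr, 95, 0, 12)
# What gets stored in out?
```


bin_search(arr, 95, 0, 12)
lo=0, hi=12, mid=6, arr[mid]=52
52 < 95, search right half
lo=7, hi=12, mid=9, arr[mid]=88
88 < 95, search right half
lo=10, hi=12, mid=11, arr[mid]=94
94 < 95, search right half
lo=12, hi=12, mid=12, arr[mid]=95
arr[12] == 95, found at index 12
= 12


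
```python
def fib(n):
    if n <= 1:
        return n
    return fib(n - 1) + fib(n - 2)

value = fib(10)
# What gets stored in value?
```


fib(10)
= fib(9) + fib(8)
= (fib(8) + fib(7)) + fib(8)
Computing bottom-up: fib(0)=0, fib(1)=1, fib(2)=1, fib(3)=2, fib(4)=3, fib(5)=5, fib(6)=8, fib(7)=13, fib(8)=21, fib(9)=34, fib(10)=55
= 55


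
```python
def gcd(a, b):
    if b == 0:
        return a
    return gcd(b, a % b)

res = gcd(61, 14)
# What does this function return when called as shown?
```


gcd(61, 14)
= gcd(14, 61 % 14) = gcd(14, 5)
= gcd(5, 14 % 5) = gcd(5, 4)
= gcd(4, 5 % 4) = gcd(4, 1)
= gcd(1, 4 % 1) = gcd(1, 0)
b == 0, return a = 1


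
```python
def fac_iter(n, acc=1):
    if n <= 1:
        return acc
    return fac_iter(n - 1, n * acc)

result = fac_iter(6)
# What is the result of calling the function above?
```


fac_iter(6, 1)
= fac_iter(5, 6 * 1) = fac_iter(5, 6)
= fac_iter(4, 5 * 6) = fac_iter(4, 30)
= fac_iter(3, 4 * 30) = fac_iter(3, 120)
= fac_iter(2, 3 * 120) = fac_iter(2, 360)
= fac_iter(1, 2 * 360) = fac_iter(1, 720)
n <= 1, return acc = 720


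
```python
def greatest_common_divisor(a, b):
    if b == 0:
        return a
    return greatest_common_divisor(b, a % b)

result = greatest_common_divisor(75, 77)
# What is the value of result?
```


greatest_common_divisor(75, 77)
= greatest_common_divisor(77, 75 % 77) = greatest_common_divisor(77, 75)
= greatest_common_divisor(75, 77 % 75) = greatest_common_divisor(75, 2)
= greatest_common_divisor(2, 75 % 2) = greatest_common_divisor(2, 1)
= greatest_common_divisor(1, 2 % 1) = greatest_common_divisor(1, 0)
b == 0, return a = 1


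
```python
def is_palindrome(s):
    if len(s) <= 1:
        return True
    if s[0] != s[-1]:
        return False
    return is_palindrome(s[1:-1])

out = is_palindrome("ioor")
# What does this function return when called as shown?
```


is_palindrome("ioor")
"ioor": s[0]='i' != s[-1]='r' -> False
= False


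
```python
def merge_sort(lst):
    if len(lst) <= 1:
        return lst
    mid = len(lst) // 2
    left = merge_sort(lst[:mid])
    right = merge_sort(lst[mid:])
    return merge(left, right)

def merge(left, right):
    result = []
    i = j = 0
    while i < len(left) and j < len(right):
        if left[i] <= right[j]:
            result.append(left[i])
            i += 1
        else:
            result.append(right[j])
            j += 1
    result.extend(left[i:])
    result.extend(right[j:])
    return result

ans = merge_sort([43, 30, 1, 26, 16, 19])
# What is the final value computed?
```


merge_sort([43, 30, 1, 26, 16, 19])
Split into [43, 30, 1] and [26, 16, 19]
Left sorted: [1, 30, 43]
Right sorted: [16, 19, 26]
Merge [1, 30, 43] and [16, 19, 26]
= [1, 16, 19, 26, 30, 43]


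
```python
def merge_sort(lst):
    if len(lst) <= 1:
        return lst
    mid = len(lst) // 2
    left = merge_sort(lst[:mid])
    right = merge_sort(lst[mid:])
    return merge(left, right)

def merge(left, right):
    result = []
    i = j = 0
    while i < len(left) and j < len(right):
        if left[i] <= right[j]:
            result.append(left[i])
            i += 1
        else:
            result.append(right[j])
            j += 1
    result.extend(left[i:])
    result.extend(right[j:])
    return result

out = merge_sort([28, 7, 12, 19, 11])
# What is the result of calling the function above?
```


merge_sort([28, 7, 12, 19, 11])
Split into [28, 7] and [12, 19, 11]
Left sorted: [7, 28]
Right sorted: [11, 12, 19]
Merge [7, 28] and [11, 12, 19]
= [7, 11, 12, 19, 28]


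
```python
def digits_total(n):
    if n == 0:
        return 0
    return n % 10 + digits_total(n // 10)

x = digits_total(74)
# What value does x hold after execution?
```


digits_total(74)
= 4 + digits_total(7)
= 4 + 7 + digits_total(0)
= 4 + 7 + 0
= 11


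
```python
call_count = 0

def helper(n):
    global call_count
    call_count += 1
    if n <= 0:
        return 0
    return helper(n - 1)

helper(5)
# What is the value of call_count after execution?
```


helper(5) calls helper(4) calls ... calls helper(0)
Total calls: 5 + 1 (for base case) = 6


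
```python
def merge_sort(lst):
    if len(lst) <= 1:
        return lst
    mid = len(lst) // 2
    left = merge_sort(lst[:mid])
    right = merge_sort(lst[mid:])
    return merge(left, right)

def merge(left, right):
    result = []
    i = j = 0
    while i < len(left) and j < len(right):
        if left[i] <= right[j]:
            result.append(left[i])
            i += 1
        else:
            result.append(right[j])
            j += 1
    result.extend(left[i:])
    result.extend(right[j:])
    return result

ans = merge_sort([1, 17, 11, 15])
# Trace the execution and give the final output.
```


merge_sort([1, 17, 11, 15])
Split into [1, 17] and [11, 15]
Left sorted: [1, 17]
Right sorted: [11, 15]
Merge [1, 17] and [11, 15]
= [1, 11, 15, 17]


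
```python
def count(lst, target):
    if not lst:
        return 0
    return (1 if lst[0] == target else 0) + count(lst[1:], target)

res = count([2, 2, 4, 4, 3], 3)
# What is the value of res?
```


count([2, 2, 4, 4, 3], 3)
lst[0]=2 != 3: 0 + count([2, 4, 4, 3], 3)
lst[0]=2 != 3: 0 + count([4, 4, 3], 3)
lst[0]=4 != 3: 0 + count([4, 3], 3)
lst[0]=4 != 3: 0 + count([3], 3)
lst[0]=3 == 3: 1 + count([], 3)
= 1


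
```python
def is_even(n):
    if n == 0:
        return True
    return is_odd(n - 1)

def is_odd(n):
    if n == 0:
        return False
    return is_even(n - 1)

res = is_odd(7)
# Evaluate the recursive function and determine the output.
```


is_odd(7)
= is_even(6)
= is_odd(5)
= is_even(4)
= is_odd(3)
= is_even(2)
= is_odd(1)
= is_even(0)
n == 0: return True
= True


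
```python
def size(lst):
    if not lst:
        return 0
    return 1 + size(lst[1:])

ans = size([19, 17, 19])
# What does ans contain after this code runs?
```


size([19, 17, 19])
= 1 + size([17, 19])
= 1 + 1 + size([19])
= 1 + 1 + 1 + size([])
= 1 + 1 + 1 + 0
= 3


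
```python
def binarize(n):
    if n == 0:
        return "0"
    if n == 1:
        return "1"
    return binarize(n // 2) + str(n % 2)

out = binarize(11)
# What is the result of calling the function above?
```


binarize(11)
= binarize(5) + "1"
= binarize(2) + "1" + "1"
= binarize(1) + "0" + "1" + "1"
= "1" + "0" + "1" + "1"
= "1011"


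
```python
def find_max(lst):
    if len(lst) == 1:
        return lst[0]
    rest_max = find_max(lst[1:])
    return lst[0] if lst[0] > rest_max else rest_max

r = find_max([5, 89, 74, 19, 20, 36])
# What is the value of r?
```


find_max([5, 89, 74, 19, 20, 36])
= compare 5 with find_max([89, 74, 19, 20, 36])
= compare 89 with find_max([74, 19, 20, 36])
= compare 74 with find_max([19, 20, 36])
= compare 19 with find_max([20, 36])
= compare 20 with find_max([36])
Base: find_max([36]) = 36
compare 20 with 36: max = 36
compare 19 with 36: max = 36
compare 74 with 36: max = 74
compare 89 with 74: max = 89
compare 5 with 89: max = 89
= 89


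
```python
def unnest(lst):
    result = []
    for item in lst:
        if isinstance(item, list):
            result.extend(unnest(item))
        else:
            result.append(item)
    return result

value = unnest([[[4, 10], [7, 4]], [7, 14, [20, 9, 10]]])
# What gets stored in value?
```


unnest([[[4, 10], [7, 4]], [7, 14, [20, 9, 10]]])
Processing each element:
  [[4, 10], [7, 4]] is a list -> unnest recursively -> [4, 10, 7, 4]
  [7, 14, [20, 9, 10]] is a list -> unnest recursively -> [7, 14, 20, 9, 10]
= [4, 10, 7, 4, 7, 14, 20, 9, 10]


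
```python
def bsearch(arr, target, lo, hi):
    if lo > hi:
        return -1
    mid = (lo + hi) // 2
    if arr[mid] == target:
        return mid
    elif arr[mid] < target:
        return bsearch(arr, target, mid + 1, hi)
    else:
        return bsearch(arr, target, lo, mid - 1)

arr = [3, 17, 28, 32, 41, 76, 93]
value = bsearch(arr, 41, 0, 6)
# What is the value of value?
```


bsearch(arr, 41, 0, 6)
lo=0, hi=6, mid=3, arr[mid]=32
32 < 41, search right half
lo=4, hi=6, mid=5, arr[mid]=76
76 > 41, search left half
lo=4, hi=4, mid=4, arr[mid]=41
arr[4] == 41, found at index 4
= 4


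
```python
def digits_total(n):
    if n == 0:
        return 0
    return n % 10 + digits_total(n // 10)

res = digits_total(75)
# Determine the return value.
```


digits_total(75)
= 5 + digits_total(7)
= 5 + 7 + digits_total(0)
= 5 + 7 + 0
= 12


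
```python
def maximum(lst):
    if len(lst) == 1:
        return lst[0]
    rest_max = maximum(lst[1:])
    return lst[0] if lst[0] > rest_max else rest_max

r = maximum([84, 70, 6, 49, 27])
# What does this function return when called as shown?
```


maximum([84, 70, 6, 49, 27])
= compare 84 with maximum([70, 6, 49, 27])
= compare 70 with maximum([6, 49, 27])
= compare 6 with maximum([49, 27])
= compare 49 with maximum([27])
Base: maximum([27]) = 27
compare 49 with 27: max = 49
compare 6 with 49: max = 49
compare 70 with 49: max = 70
compare 84 with 70: max = 84
= 84


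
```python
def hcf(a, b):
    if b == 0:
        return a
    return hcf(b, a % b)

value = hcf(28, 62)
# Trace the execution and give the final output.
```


hcf(28, 62)
= hcf(62, 28 % 62) = hcf(62, 28)
= hcf(28, 62 % 28) = hcf(28, 6)
= hcf(6, 28 % 6) = hcf(6, 4)
= hcf(4, 6 % 4) = hcf(4, 2)
= hcf(2, 4 % 2) = hcf(2, 0)
b == 0, return a = 2
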